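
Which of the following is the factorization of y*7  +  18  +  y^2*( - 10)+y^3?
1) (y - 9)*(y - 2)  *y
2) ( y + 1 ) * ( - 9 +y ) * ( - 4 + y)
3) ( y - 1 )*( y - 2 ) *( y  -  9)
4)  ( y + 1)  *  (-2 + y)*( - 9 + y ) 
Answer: 4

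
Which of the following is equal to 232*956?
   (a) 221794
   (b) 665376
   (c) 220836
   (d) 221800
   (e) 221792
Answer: e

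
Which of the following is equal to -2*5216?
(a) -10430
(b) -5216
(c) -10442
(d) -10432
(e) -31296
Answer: d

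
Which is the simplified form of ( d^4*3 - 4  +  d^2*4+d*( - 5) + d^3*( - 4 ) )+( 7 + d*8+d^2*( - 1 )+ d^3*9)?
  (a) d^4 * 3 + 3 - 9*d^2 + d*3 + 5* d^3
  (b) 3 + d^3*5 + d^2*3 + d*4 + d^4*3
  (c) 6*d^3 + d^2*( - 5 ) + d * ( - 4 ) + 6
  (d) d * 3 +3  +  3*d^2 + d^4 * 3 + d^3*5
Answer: d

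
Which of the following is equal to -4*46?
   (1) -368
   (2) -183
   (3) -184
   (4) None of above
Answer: 3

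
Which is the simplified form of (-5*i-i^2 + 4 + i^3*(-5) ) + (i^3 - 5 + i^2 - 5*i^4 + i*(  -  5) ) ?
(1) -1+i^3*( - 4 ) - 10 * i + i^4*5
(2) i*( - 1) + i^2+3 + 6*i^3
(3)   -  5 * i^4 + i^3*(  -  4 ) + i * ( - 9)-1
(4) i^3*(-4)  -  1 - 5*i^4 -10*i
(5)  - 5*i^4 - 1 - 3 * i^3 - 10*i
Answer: 4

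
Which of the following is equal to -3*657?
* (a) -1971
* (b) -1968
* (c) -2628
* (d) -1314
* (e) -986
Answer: a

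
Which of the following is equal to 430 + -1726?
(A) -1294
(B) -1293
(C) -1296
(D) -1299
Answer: C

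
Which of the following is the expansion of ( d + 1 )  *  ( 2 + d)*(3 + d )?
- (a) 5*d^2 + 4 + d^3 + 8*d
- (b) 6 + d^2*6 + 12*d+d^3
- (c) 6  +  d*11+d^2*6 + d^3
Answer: c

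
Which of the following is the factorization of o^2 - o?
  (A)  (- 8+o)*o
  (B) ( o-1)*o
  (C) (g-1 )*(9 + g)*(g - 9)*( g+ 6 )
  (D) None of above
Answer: B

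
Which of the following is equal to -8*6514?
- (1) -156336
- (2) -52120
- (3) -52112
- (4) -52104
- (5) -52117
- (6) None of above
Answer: 3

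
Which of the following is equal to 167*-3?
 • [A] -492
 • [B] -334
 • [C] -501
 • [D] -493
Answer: C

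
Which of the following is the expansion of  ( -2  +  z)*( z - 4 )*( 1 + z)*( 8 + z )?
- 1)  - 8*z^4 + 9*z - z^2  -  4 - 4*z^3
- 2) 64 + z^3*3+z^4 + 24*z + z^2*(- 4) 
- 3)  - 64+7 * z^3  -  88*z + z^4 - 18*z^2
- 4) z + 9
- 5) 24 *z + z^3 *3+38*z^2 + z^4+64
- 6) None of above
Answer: 6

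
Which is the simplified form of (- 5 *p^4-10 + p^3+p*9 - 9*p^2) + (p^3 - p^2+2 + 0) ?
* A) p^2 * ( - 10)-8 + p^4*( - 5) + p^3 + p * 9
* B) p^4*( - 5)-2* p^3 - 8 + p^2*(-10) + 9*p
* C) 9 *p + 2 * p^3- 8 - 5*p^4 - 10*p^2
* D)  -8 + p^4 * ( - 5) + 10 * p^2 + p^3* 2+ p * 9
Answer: C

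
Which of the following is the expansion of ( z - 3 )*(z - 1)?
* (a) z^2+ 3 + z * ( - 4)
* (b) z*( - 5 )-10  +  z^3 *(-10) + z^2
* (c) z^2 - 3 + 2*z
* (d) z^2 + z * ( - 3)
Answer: a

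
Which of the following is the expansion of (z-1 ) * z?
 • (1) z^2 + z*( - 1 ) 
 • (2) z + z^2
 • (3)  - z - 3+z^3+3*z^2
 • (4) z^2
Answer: 1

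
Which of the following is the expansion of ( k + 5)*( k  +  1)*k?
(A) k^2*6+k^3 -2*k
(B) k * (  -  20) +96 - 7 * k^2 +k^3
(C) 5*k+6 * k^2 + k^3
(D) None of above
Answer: C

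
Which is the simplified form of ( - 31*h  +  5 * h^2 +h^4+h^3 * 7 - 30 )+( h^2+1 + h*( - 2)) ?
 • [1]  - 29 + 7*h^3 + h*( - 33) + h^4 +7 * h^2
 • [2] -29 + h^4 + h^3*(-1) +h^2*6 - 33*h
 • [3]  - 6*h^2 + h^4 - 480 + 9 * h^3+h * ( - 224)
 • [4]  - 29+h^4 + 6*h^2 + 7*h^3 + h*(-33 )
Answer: 4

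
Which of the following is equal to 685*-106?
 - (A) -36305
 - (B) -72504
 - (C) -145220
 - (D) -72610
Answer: D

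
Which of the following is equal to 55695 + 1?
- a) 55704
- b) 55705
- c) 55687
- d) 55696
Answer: d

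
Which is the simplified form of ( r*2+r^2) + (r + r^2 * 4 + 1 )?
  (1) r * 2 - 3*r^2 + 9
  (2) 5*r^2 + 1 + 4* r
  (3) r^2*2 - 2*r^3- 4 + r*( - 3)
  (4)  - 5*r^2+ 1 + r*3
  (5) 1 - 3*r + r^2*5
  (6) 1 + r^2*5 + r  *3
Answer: 6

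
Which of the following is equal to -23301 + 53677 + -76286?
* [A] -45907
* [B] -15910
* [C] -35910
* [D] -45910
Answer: D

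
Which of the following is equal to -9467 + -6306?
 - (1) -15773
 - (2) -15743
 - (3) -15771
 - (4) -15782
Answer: 1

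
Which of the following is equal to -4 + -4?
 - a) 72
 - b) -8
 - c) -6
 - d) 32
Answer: b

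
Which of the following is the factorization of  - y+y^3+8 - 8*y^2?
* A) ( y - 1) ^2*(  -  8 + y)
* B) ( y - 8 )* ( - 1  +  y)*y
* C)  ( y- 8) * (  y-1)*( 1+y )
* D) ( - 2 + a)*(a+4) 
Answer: C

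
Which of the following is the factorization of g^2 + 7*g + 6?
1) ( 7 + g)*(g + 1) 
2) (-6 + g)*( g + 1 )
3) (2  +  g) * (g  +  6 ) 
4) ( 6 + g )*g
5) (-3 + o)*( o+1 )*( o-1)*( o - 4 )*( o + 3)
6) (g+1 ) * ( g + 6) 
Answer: 6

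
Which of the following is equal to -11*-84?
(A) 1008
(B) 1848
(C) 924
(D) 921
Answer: C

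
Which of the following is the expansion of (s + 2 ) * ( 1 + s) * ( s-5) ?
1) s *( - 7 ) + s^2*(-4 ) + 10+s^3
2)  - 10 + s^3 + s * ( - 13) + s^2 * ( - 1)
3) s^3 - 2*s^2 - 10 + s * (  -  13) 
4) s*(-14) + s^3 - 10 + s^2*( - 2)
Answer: 3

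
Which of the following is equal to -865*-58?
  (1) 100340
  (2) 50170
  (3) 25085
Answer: 2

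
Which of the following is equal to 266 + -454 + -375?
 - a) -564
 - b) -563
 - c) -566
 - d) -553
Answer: b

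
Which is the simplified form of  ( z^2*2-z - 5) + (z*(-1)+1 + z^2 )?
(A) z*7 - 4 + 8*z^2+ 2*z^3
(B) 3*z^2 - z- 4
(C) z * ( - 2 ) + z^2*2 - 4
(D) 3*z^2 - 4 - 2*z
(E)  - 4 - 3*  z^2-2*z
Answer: D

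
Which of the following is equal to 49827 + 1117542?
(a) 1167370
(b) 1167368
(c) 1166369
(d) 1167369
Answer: d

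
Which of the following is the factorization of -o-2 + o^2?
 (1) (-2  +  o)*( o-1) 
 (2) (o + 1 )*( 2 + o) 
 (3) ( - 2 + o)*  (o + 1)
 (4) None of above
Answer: 3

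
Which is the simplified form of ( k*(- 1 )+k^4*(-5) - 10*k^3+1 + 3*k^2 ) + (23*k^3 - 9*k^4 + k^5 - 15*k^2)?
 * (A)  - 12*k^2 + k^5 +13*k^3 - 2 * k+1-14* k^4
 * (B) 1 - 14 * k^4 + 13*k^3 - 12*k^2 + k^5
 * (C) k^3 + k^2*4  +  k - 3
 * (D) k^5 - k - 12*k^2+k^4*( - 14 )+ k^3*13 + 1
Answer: D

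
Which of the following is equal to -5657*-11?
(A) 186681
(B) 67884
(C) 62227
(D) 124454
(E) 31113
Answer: C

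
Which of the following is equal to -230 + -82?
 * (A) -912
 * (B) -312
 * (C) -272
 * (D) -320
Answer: B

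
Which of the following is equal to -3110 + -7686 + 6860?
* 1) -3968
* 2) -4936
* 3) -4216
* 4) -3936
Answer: 4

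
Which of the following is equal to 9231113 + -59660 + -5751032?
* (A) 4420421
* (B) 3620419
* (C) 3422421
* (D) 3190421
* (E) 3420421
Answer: E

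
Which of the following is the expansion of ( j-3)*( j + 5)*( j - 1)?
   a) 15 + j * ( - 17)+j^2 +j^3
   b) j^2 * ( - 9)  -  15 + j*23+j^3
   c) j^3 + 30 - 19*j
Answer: a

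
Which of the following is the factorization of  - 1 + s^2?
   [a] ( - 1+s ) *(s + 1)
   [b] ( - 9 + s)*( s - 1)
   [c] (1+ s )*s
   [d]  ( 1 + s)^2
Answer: a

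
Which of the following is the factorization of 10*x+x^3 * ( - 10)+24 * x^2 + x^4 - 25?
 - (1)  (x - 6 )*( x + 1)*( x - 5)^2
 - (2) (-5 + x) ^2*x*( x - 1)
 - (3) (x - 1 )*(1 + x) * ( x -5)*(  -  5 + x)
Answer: 3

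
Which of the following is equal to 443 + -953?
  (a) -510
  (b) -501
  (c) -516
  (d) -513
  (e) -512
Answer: a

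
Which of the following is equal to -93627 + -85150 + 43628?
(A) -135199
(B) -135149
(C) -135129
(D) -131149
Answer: B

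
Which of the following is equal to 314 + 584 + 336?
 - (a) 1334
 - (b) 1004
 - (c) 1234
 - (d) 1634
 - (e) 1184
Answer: c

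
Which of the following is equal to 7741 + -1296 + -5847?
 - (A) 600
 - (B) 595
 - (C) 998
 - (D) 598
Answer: D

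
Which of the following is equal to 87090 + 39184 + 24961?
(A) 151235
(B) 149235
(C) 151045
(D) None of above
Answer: A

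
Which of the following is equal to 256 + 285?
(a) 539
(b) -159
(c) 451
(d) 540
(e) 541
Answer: e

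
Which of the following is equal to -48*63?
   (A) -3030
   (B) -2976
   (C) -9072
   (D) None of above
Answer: D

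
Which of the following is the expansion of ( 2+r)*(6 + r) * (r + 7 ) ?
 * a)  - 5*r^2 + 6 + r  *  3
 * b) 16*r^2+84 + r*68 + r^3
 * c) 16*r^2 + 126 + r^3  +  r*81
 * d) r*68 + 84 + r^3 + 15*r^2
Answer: d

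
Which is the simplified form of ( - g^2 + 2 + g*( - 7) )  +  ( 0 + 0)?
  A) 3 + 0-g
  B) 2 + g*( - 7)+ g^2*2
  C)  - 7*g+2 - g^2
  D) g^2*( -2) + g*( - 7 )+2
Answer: C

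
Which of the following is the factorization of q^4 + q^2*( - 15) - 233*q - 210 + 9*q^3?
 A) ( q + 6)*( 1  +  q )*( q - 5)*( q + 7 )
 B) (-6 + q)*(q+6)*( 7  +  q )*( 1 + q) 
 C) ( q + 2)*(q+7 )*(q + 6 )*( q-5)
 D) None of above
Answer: A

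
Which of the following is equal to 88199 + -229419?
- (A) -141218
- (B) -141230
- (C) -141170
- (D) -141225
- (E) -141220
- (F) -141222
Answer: E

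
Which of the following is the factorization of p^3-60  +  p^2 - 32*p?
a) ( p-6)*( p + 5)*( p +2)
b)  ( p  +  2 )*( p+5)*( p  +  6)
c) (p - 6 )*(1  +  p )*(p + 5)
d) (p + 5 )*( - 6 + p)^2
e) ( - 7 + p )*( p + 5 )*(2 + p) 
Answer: a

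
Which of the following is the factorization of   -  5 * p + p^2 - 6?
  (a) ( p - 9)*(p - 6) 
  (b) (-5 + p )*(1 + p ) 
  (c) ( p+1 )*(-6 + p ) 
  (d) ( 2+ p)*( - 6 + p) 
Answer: c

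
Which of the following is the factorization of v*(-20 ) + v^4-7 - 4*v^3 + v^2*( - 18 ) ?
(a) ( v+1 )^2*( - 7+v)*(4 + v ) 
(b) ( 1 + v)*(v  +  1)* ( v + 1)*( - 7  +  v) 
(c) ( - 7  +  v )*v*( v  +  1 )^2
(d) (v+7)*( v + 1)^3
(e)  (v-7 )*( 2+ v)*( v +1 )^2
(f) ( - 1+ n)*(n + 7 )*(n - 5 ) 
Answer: b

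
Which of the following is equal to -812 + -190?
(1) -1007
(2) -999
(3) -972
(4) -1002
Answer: 4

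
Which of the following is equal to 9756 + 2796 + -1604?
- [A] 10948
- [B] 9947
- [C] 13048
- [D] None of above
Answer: A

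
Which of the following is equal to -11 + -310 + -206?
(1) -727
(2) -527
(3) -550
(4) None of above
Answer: 2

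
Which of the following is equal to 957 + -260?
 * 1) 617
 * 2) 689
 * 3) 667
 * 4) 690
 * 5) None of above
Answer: 5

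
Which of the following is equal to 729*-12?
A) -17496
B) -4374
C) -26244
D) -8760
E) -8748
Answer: E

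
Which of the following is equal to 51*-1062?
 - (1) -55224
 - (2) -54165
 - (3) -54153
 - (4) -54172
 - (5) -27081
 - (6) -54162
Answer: 6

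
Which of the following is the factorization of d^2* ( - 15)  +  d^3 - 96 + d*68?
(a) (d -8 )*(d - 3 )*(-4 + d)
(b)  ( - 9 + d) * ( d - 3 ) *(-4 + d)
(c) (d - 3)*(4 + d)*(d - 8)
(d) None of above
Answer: a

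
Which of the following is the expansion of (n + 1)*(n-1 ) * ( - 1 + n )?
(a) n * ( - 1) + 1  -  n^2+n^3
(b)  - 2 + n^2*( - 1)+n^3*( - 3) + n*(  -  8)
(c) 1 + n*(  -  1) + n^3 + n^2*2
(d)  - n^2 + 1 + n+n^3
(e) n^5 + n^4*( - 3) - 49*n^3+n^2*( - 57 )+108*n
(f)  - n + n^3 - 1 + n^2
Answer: a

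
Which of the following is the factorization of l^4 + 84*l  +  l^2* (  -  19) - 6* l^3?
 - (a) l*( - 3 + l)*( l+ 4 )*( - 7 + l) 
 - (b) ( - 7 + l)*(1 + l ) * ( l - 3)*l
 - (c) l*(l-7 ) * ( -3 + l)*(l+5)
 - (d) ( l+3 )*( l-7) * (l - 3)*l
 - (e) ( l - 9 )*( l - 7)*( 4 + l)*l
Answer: a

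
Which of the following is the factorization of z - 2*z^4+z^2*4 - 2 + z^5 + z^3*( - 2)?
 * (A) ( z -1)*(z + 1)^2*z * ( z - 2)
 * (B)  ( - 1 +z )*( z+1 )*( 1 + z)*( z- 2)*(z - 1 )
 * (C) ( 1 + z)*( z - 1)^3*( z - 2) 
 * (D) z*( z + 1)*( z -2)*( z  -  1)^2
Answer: B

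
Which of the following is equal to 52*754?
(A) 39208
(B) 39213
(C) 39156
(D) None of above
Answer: A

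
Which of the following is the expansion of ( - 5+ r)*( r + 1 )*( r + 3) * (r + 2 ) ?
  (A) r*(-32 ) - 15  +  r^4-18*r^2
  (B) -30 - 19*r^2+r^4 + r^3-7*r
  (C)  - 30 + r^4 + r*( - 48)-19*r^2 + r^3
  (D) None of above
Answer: D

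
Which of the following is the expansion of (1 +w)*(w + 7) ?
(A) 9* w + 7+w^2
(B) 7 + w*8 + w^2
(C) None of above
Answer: B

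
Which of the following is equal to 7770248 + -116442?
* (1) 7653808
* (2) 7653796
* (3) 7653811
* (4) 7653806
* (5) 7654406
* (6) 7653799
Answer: 4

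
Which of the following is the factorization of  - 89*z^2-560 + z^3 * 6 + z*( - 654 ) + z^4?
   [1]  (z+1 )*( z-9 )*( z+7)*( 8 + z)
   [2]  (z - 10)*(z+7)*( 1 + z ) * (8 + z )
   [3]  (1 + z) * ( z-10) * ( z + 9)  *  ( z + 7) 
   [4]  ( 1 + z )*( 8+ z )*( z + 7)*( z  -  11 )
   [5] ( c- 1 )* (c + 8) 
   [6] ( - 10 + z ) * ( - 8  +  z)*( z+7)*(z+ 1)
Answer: 2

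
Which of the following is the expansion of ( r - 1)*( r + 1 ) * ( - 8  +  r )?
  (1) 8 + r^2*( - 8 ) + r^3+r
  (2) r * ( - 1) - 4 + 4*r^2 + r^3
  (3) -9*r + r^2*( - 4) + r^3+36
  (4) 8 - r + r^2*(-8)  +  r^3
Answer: 4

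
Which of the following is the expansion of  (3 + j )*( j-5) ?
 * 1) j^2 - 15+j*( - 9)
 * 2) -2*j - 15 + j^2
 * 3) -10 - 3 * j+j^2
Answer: 2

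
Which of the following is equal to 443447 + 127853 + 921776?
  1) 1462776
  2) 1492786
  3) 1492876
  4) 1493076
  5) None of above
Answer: 4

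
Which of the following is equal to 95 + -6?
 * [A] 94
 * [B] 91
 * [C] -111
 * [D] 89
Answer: D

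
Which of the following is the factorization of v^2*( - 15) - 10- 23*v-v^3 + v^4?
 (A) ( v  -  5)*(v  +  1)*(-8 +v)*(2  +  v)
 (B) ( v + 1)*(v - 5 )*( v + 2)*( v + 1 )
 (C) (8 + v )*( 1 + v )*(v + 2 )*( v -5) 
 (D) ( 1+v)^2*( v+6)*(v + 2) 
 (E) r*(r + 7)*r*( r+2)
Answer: B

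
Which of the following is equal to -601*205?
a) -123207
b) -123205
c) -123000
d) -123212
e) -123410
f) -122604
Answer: b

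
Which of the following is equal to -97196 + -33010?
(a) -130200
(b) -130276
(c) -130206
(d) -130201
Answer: c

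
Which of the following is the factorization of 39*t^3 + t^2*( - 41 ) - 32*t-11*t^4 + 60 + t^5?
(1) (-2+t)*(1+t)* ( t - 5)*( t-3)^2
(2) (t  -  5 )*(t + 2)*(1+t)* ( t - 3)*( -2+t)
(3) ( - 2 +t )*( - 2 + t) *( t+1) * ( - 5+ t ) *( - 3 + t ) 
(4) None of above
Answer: 3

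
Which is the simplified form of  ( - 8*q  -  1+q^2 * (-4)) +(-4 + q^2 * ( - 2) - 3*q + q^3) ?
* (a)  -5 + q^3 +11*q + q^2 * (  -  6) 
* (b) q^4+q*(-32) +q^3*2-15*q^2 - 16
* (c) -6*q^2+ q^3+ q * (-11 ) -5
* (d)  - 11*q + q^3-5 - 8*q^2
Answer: c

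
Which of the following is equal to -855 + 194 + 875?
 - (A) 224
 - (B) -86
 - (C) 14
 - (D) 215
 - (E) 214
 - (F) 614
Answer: E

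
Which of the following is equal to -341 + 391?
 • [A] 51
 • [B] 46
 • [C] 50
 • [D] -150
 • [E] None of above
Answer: C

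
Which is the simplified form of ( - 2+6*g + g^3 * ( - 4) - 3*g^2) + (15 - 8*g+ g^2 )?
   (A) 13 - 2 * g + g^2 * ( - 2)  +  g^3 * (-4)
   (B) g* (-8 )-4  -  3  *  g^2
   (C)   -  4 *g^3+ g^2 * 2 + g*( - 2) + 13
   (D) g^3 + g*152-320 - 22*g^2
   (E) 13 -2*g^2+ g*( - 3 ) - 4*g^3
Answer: A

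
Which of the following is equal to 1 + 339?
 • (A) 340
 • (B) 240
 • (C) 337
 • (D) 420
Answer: A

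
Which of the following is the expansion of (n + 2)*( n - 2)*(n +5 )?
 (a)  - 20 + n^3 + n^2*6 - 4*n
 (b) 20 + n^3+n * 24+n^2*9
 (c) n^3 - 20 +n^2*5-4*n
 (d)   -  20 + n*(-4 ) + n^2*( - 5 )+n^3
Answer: c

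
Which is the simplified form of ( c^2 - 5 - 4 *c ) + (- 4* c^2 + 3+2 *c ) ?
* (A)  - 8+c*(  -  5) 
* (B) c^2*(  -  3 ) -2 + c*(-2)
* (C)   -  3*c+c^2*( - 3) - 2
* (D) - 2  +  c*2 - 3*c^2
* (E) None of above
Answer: B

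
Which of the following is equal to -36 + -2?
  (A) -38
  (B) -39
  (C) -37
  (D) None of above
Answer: A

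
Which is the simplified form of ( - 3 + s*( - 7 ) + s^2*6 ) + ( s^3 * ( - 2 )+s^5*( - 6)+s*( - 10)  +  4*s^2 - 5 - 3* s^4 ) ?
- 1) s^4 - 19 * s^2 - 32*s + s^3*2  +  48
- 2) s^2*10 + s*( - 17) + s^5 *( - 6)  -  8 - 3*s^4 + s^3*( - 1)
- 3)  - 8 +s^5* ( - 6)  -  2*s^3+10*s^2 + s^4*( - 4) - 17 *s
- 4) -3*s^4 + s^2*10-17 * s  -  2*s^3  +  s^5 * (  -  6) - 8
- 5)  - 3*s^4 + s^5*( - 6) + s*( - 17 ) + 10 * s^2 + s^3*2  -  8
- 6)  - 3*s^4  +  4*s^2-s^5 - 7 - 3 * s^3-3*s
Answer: 4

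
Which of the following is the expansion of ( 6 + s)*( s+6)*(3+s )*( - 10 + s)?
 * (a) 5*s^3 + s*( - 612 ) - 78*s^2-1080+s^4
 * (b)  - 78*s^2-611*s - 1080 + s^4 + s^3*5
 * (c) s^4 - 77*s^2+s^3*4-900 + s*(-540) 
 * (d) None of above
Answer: a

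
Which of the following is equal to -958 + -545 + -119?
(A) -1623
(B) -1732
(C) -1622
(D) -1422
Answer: C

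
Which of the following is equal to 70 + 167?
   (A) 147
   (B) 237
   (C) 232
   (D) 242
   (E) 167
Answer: B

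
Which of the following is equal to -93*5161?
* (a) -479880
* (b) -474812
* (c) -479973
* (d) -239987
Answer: c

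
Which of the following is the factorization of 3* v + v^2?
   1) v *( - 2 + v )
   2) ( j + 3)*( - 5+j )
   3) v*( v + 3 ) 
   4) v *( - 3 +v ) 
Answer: 3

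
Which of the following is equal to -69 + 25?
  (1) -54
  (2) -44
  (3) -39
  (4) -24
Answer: 2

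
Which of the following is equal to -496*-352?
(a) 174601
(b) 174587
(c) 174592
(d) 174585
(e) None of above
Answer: c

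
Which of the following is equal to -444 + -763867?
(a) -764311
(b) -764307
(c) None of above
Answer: a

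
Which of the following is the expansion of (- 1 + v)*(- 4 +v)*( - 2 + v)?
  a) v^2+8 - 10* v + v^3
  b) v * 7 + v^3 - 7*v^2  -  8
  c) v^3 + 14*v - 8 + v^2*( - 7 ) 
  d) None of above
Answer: c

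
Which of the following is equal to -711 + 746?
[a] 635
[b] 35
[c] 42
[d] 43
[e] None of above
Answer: b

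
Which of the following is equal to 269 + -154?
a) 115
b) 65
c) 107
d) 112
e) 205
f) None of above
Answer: a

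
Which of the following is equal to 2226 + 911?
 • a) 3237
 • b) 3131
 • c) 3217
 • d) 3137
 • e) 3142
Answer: d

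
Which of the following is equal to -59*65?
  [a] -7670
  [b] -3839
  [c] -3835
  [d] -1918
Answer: c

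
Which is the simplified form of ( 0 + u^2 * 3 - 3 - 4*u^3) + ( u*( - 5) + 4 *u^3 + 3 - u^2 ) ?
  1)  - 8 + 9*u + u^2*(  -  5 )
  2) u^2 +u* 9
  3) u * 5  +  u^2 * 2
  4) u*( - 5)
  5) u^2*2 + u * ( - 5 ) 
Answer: 5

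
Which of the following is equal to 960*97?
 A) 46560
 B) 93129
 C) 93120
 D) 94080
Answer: C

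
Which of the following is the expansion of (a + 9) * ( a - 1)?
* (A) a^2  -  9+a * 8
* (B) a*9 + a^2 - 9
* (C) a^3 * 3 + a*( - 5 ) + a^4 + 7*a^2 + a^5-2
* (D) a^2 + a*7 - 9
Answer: A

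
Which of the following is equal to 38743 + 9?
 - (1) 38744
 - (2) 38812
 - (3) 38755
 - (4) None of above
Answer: 4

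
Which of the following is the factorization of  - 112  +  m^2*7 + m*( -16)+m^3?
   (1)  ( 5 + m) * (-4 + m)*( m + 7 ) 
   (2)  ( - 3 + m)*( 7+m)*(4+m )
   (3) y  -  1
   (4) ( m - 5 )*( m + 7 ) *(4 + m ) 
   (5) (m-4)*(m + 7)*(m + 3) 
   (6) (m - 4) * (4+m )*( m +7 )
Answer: 6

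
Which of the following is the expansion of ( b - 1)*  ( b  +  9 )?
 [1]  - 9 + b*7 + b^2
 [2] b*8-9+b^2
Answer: 2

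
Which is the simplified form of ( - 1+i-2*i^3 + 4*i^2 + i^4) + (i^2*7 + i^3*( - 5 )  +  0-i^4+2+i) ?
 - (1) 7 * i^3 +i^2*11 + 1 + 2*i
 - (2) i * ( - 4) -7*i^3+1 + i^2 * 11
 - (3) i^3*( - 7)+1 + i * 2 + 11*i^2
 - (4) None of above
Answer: 3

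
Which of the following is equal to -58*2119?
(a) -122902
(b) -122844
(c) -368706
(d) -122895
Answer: a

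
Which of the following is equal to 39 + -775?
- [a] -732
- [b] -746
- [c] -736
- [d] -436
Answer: c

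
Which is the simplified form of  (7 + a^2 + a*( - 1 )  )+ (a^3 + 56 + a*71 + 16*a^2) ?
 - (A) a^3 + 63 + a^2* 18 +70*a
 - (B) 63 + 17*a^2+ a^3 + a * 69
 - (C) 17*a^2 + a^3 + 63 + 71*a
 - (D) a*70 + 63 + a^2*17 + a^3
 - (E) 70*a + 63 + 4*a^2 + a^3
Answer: D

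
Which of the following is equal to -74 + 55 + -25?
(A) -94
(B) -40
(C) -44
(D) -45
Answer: C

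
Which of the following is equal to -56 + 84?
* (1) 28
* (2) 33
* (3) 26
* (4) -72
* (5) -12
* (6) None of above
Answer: 1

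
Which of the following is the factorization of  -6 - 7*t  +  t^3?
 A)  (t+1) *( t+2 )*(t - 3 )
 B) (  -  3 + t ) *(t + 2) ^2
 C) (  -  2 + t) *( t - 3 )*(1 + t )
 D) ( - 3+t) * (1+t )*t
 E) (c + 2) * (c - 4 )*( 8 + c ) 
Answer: A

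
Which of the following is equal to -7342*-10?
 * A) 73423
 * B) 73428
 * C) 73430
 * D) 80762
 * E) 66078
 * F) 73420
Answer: F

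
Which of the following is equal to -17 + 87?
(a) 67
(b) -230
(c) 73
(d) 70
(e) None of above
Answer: d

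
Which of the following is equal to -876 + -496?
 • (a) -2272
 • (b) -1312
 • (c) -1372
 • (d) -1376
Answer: c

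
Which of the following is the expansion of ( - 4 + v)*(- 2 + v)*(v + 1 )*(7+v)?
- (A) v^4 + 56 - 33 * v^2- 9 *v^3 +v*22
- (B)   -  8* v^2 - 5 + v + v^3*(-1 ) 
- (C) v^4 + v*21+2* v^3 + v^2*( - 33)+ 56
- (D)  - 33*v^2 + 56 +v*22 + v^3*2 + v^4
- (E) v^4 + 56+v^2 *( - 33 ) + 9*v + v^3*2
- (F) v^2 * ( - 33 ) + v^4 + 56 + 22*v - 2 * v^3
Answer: D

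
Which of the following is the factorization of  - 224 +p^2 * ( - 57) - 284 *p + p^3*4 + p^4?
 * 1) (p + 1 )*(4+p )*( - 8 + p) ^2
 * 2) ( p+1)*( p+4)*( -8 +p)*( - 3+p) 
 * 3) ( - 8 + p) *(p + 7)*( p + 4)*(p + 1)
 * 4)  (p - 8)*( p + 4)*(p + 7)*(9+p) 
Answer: 3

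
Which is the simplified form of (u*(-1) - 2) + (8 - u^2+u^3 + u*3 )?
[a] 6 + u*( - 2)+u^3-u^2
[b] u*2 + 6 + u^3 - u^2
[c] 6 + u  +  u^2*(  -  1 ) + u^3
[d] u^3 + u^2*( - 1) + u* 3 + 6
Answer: b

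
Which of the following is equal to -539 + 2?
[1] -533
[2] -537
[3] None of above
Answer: 2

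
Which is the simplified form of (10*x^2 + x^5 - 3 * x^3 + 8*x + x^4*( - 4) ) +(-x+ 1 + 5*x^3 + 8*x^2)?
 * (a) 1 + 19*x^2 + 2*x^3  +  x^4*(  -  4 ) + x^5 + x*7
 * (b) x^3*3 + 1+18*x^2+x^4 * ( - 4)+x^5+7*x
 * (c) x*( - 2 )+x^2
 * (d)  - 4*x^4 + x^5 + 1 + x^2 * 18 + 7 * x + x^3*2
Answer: d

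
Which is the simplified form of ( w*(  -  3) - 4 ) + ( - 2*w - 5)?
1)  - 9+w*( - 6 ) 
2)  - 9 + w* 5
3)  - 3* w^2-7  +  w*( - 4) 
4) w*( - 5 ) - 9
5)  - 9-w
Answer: 4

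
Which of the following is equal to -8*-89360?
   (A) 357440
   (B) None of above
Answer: B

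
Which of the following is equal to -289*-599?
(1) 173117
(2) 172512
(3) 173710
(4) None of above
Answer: 4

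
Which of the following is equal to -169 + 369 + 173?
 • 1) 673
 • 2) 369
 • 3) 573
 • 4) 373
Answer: 4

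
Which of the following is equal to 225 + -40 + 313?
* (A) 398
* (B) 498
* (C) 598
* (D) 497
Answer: B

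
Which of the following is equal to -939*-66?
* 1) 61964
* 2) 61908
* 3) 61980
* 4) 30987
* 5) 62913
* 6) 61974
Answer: 6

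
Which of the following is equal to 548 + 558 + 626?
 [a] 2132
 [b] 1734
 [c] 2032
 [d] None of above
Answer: d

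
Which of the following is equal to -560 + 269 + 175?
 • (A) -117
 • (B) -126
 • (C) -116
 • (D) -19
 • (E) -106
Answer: C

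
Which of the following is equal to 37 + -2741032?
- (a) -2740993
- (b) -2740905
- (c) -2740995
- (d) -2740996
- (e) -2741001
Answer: c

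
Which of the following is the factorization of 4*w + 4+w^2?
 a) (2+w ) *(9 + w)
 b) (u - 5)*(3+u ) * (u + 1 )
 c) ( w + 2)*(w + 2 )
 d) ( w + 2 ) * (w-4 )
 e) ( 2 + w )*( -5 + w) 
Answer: c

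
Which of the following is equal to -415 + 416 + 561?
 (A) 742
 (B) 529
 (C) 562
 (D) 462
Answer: C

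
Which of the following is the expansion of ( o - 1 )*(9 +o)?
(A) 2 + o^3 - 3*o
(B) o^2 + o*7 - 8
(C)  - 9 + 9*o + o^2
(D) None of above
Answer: D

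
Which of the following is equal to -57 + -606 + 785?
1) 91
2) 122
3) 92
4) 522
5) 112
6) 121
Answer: 2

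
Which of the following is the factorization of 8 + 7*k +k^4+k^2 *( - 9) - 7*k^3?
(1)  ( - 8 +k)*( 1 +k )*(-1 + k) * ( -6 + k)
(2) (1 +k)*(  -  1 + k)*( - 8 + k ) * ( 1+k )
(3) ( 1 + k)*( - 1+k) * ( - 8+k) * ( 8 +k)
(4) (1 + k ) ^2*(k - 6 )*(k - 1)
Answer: 2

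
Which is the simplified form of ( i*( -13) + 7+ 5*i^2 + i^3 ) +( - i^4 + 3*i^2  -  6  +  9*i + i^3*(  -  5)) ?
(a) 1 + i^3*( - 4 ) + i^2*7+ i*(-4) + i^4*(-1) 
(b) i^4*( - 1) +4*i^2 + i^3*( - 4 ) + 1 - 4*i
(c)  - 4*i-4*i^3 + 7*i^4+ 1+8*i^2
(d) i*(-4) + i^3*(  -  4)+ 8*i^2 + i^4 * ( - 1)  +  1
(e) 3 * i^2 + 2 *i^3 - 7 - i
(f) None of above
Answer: d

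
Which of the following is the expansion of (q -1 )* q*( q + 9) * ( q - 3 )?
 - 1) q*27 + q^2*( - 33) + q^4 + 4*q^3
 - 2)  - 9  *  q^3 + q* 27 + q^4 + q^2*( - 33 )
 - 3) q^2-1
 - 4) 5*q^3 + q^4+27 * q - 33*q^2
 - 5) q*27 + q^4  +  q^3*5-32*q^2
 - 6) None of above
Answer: 4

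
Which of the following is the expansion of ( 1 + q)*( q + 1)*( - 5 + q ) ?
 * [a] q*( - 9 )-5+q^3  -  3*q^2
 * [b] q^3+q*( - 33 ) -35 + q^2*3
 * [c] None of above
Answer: a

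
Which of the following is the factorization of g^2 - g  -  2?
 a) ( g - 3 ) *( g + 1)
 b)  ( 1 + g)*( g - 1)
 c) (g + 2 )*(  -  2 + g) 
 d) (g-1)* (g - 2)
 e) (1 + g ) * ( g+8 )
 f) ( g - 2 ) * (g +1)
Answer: f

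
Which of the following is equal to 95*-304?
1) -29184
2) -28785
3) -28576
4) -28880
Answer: 4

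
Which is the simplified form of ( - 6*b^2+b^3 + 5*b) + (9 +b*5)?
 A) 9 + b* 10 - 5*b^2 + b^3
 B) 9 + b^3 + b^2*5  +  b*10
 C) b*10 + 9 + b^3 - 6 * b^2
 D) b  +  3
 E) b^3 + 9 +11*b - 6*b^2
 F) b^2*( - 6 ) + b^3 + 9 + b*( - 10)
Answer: C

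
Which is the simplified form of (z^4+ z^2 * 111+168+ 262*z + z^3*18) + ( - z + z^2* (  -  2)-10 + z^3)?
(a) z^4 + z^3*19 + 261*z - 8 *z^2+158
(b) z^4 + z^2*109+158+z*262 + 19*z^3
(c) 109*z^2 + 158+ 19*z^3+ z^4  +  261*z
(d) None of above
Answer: c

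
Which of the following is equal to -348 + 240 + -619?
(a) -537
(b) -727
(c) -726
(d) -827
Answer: b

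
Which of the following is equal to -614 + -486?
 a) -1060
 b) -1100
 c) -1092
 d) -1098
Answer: b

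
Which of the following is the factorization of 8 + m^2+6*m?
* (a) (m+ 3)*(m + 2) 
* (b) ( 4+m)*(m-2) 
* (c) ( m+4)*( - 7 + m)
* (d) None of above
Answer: d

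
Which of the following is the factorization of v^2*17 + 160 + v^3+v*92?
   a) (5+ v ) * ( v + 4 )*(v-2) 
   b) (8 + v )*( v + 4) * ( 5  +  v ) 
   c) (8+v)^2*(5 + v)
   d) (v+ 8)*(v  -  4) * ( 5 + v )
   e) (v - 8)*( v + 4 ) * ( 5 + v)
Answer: b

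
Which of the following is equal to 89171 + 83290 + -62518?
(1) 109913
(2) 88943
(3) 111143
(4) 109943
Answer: 4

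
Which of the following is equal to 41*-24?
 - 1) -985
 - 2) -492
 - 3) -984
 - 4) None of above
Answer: 3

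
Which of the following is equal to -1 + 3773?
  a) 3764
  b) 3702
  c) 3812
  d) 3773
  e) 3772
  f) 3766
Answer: e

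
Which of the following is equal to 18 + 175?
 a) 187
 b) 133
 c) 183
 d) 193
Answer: d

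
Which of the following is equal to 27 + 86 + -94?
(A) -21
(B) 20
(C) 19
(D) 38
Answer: C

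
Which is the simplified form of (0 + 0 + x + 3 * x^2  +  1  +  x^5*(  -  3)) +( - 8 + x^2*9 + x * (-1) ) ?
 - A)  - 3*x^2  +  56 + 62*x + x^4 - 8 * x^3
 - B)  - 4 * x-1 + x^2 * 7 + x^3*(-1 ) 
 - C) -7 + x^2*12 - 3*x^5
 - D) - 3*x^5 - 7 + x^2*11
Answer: C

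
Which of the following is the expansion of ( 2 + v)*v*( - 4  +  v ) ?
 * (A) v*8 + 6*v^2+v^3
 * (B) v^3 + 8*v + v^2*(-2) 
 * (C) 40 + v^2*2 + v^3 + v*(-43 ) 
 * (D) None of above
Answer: D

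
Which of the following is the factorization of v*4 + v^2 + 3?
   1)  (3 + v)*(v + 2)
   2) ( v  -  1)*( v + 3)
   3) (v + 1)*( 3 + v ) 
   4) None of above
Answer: 3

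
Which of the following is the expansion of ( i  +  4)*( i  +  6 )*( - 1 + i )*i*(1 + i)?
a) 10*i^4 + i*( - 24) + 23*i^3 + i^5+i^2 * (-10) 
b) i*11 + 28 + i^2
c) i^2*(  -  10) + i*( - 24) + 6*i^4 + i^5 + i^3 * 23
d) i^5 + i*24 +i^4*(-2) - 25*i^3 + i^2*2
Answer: a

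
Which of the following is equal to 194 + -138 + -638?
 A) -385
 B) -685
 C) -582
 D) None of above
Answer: C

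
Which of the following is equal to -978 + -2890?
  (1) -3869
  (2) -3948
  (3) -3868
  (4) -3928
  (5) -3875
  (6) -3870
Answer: 3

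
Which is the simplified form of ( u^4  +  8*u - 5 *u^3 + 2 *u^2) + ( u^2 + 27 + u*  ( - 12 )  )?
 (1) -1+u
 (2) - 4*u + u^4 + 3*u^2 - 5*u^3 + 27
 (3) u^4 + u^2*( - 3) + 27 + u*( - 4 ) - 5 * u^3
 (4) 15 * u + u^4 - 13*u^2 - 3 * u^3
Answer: 2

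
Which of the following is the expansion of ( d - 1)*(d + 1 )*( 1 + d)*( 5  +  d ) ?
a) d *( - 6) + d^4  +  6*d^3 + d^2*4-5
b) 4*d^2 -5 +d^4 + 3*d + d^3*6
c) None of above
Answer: a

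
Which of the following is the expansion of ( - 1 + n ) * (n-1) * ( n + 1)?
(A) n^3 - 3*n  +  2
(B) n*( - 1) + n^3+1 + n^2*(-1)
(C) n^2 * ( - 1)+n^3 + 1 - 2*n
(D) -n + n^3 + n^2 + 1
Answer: B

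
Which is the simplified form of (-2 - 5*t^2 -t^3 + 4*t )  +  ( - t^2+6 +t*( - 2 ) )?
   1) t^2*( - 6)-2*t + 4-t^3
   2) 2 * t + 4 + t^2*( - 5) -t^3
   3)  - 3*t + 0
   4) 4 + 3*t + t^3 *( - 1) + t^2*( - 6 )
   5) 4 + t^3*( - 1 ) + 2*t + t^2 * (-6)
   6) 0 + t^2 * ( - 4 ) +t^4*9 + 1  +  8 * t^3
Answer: 5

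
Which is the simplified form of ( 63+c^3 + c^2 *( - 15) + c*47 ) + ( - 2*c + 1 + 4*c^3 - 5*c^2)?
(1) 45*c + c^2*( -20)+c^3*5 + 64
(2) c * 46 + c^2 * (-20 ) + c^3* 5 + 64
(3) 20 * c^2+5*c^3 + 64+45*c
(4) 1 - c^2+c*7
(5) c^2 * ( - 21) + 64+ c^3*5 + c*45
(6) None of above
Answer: 1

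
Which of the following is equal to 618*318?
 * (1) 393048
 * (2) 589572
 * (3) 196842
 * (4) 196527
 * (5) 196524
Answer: 5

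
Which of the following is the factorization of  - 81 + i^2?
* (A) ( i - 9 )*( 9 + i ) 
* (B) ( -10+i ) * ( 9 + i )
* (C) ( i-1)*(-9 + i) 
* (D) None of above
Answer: A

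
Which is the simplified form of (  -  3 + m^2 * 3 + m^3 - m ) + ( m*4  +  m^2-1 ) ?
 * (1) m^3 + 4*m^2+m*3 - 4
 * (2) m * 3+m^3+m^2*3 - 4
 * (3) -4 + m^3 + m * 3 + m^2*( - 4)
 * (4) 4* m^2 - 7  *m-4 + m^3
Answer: 1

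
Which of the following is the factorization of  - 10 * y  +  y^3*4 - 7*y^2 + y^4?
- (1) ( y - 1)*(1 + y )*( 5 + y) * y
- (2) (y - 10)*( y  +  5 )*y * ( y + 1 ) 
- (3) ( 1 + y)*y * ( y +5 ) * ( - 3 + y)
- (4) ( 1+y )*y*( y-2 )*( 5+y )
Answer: 4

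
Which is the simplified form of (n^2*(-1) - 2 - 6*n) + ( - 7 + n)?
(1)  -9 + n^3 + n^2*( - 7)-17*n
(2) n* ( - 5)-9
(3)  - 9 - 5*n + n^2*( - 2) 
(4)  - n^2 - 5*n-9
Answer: 4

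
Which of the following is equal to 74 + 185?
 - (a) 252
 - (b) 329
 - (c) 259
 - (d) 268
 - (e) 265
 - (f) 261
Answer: c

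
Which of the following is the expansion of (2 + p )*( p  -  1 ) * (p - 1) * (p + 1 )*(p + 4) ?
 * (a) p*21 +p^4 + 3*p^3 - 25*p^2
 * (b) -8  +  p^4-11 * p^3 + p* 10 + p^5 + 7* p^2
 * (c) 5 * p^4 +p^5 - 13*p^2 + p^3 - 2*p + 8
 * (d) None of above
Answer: c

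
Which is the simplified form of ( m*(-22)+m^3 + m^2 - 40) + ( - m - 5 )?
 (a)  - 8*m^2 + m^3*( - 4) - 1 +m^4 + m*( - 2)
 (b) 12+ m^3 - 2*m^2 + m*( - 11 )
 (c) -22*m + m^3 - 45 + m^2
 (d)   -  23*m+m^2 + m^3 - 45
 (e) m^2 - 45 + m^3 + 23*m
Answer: d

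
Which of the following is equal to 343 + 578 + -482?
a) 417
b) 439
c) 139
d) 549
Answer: b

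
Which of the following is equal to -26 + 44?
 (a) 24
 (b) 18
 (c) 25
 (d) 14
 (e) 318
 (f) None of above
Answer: b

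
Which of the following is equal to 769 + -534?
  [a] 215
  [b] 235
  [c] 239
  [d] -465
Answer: b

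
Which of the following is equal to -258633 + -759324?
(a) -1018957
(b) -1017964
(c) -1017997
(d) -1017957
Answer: d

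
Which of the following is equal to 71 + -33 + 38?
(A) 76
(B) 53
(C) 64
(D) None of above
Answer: A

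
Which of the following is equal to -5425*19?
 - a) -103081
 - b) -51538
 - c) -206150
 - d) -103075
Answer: d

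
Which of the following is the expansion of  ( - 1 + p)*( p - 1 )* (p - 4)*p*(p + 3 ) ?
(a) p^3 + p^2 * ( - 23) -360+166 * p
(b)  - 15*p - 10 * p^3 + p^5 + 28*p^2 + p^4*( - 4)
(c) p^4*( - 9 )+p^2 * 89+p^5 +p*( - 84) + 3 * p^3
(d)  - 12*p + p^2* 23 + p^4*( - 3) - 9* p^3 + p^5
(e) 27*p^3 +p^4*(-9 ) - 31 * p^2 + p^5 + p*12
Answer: d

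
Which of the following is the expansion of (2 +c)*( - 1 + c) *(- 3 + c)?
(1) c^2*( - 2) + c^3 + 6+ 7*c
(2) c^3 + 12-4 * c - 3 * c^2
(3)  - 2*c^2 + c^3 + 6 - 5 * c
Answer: 3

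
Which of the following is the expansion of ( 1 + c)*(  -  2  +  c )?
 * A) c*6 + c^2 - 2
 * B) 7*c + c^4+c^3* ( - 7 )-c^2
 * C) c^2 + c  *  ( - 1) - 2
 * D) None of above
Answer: C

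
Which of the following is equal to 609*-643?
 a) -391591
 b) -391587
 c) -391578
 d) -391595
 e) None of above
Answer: b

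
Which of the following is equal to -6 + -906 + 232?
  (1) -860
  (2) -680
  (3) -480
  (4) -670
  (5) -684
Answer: 2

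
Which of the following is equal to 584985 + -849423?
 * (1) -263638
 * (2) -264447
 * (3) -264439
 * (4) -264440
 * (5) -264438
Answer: 5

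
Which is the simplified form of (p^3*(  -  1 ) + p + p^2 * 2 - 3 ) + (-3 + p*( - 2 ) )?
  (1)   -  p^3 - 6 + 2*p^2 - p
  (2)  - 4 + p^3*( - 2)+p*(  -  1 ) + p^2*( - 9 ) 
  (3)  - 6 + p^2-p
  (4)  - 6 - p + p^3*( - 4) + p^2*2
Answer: 1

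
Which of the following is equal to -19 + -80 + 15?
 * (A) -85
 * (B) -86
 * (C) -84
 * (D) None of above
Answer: C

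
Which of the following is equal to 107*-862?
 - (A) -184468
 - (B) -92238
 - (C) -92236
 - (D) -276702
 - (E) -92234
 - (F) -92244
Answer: E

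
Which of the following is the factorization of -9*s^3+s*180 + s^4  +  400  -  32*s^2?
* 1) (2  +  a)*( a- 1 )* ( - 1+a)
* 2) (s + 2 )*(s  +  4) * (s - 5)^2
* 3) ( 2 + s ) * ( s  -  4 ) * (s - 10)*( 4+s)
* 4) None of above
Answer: 4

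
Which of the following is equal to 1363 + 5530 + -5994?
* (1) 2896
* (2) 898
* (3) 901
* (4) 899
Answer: 4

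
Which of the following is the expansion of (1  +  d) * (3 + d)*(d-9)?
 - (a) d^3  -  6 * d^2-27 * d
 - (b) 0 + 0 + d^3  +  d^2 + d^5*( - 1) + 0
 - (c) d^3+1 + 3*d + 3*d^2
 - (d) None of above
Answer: d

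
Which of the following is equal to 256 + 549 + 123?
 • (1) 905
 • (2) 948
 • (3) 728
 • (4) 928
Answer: 4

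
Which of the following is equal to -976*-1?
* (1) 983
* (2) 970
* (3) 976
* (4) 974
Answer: 3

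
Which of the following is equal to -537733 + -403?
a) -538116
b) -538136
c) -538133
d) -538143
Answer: b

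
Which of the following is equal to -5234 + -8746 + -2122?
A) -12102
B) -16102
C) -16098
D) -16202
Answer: B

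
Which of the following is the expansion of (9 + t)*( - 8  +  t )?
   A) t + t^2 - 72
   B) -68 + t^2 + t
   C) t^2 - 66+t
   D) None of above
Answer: A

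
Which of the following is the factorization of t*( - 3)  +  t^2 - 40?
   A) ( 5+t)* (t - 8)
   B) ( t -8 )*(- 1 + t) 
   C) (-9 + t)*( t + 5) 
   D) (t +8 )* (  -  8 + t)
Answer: A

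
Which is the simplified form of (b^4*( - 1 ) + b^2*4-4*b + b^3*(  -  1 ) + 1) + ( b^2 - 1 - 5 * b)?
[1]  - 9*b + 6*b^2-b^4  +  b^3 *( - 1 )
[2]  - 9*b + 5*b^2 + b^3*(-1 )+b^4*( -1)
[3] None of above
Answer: 2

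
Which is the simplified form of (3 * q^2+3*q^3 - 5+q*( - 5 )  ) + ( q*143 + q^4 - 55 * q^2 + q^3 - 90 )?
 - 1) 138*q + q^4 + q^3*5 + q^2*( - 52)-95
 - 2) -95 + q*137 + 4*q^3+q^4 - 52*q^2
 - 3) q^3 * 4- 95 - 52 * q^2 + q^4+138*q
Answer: 3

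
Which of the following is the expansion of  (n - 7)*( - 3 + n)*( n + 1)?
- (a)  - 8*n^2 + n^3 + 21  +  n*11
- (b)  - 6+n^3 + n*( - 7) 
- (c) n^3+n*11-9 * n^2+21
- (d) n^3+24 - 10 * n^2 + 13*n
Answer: c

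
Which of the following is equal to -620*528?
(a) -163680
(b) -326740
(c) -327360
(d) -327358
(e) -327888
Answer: c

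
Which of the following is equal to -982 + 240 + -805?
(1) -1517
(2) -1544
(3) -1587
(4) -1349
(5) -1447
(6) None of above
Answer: 6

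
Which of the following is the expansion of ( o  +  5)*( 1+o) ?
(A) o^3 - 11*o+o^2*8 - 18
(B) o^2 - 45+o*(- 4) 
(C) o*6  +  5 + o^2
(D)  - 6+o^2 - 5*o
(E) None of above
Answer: C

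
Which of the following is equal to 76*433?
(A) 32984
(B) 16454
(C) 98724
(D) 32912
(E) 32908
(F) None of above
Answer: E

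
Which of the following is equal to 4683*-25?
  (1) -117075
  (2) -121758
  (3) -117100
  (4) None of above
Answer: 1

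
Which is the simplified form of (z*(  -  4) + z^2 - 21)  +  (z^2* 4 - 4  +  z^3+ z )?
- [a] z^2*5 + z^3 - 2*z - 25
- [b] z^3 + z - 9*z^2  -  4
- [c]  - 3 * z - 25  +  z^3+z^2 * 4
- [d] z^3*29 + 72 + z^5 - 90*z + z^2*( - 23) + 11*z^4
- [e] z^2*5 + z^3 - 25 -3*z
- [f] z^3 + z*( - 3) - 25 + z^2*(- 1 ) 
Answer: e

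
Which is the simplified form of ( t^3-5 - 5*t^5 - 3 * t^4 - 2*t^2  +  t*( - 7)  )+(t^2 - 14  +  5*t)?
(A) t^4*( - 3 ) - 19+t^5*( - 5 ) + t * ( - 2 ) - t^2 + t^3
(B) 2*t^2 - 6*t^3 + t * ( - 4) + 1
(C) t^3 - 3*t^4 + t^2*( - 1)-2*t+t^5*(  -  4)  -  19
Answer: A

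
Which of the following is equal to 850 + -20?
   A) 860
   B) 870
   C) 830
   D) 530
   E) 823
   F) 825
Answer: C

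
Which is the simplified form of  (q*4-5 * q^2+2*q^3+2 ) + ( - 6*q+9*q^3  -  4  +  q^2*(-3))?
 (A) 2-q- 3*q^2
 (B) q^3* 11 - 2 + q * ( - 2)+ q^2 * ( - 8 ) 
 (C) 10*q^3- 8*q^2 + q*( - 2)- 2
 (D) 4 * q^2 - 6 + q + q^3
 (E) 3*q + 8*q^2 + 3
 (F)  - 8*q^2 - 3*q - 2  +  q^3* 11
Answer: B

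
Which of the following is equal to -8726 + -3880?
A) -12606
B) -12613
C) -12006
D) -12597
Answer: A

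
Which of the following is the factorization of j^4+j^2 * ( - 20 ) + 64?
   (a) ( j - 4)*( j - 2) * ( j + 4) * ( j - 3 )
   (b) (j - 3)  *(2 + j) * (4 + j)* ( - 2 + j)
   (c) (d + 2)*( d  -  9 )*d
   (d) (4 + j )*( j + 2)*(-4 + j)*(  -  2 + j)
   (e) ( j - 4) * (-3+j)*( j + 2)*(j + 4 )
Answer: d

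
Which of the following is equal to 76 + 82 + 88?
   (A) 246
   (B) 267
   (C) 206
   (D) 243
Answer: A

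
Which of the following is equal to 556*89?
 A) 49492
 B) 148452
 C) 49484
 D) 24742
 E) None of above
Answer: C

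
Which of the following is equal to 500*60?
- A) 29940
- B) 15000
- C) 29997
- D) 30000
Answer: D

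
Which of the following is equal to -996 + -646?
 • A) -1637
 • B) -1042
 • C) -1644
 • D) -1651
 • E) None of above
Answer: E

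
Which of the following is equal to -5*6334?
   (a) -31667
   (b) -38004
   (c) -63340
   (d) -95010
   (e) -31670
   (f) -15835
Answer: e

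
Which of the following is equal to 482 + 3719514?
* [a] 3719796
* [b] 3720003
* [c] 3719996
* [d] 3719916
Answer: c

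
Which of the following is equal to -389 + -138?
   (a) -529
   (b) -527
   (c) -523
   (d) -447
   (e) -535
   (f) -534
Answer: b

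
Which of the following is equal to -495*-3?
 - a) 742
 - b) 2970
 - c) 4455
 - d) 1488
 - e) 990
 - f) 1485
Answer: f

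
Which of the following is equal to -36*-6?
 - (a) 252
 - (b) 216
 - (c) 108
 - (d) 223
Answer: b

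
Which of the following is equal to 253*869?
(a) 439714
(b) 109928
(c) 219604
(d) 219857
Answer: d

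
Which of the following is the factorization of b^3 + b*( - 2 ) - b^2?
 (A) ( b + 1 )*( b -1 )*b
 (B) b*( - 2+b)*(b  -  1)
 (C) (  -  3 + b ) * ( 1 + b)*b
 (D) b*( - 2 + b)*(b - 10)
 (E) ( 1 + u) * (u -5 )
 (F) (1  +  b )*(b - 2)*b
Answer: F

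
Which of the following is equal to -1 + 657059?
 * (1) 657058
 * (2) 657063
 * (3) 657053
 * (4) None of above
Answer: 1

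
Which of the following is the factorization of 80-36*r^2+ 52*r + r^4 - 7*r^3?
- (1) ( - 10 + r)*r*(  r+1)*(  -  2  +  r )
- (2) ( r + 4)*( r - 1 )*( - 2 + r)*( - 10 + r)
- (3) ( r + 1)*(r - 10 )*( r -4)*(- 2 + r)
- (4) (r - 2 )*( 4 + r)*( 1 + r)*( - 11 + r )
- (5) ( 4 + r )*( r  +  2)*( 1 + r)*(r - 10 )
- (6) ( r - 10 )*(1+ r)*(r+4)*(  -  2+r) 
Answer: 6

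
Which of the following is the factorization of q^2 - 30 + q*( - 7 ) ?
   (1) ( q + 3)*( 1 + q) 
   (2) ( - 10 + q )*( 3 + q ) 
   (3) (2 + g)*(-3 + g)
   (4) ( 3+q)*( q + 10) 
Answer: 2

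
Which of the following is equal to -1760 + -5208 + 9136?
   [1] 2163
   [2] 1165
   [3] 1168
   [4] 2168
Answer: 4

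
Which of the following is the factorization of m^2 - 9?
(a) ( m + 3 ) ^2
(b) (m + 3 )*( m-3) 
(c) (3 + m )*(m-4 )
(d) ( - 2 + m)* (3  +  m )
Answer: b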